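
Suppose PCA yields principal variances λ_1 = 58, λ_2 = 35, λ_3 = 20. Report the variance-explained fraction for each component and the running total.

Step 1 — total variance = trace(Sigma) = Σ λ_i = 58 + 35 + 20 = 113.

Step 2 — fraction explained by component i = λ_i / Σ λ:
  PC1: 58/113 = 0.5133
  PC2: 35/113 = 0.3097
  PC3: 20/113 = 0.177

Step 3 — cumulative fraction after k components = (λ_1 + ... + λ_k) / Σ λ:
  k = 1: 58/113 = 0.5133
  k = 2: (58 + 35)/113 = 93/113 = 0.823
  k = 3: (58 + 35 + 20)/113 = 113/113 = 1

Summary (fraction, with percent):

explained: PC1 0.5133 (51.33%), PC2 0.3097 (30.97%), PC3 0.177 (17.7%);  cumulative: 0.5133, 0.823, 1


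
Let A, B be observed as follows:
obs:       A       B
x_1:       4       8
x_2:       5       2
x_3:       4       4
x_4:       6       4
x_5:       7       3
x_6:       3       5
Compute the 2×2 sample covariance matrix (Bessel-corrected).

Step 1 — column means:
  mean(A) = (4 + 5 + 4 + 6 + 7 + 3) / 6 = 29/6 = 4.8333
  mean(B) = (8 + 2 + 4 + 4 + 3 + 5) / 6 = 26/6 = 4.3333

Step 2 — sample covariance S[i,j] = (1/(n-1)) · Σ_k (x_{k,i} - mean_i) · (x_{k,j} - mean_j), with n-1 = 5.
  S[A,A] = ((-0.8333)·(-0.8333) + (0.1667)·(0.1667) + (-0.8333)·(-0.8333) + (1.1667)·(1.1667) + (2.1667)·(2.1667) + (-1.8333)·(-1.8333)) / 5 = 10.8333/5 = 2.1667
  S[A,B] = ((-0.8333)·(3.6667) + (0.1667)·(-2.3333) + (-0.8333)·(-0.3333) + (1.1667)·(-0.3333) + (2.1667)·(-1.3333) + (-1.8333)·(0.6667)) / 5 = -7.6667/5 = -1.5333
  S[B,B] = ((3.6667)·(3.6667) + (-2.3333)·(-2.3333) + (-0.3333)·(-0.3333) + (-0.3333)·(-0.3333) + (-1.3333)·(-1.3333) + (0.6667)·(0.6667)) / 5 = 21.3333/5 = 4.2667

S is symmetric (S[j,i] = S[i,j]). Assembling:

S = [[2.1667, -1.5333],
 [-1.5333, 4.2667]]


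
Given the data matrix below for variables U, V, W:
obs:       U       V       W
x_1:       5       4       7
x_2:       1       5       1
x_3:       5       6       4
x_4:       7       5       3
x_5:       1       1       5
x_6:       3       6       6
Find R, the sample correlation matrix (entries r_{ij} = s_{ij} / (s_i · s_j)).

Step 1 — column means:
  mean(U) = (5 + 1 + 5 + 7 + 1 + 3) / 6 = 22/6 = 3.6667
  mean(V) = (4 + 5 + 6 + 5 + 1 + 6) / 6 = 27/6 = 4.5
  mean(W) = (7 + 1 + 4 + 3 + 5 + 6) / 6 = 26/6 = 4.3333

Step 2 — sample variances and covariances s[i,j] = (1/(n-1)) · Σ_k (x_{k,i} - mean_i) · (x_{k,j} - mean_j), with n-1 = 5:
  s[U,U] = ((1.3333)·(1.3333) + (-2.6667)·(-2.6667) + (1.3333)·(1.3333) + (3.3333)·(3.3333) + (-2.6667)·(-2.6667) + (-0.6667)·(-0.6667)) / 5 = 29.3333/5 = 5.8667
  s[U,V] = ((1.3333)·(-0.5) + (-2.6667)·(0.5) + (1.3333)·(1.5) + (3.3333)·(0.5) + (-2.6667)·(-3.5) + (-0.6667)·(1.5)) / 5 = 10/5 = 2
  s[U,W] = ((1.3333)·(2.6667) + (-2.6667)·(-3.3333) + (1.3333)·(-0.3333) + (3.3333)·(-1.3333) + (-2.6667)·(0.6667) + (-0.6667)·(1.6667)) / 5 = 4.6667/5 = 0.9333
  s[V,V] = ((-0.5)·(-0.5) + (0.5)·(0.5) + (1.5)·(1.5) + (0.5)·(0.5) + (-3.5)·(-3.5) + (1.5)·(1.5)) / 5 = 17.5/5 = 3.5
  s[V,W] = ((-0.5)·(2.6667) + (0.5)·(-3.3333) + (1.5)·(-0.3333) + (0.5)·(-1.3333) + (-3.5)·(0.6667) + (1.5)·(1.6667)) / 5 = -4/5 = -0.8
  s[W,W] = ((2.6667)·(2.6667) + (-3.3333)·(-3.3333) + (-0.3333)·(-0.3333) + (-1.3333)·(-1.3333) + (0.6667)·(0.6667) + (1.6667)·(1.6667)) / 5 = 23.3333/5 = 4.6667
  Sample standard deviations s_i = √(s[i,i]):
  s(U) = √(5.8667) = 2.4221
  s(V) = √(3.5) = 1.8708
  s(W) = √(4.6667) = 2.1602

Step 3 — r_{ij} = s_{ij} / (s_i · s_j):
  r[U,U] = 1 (diagonal).
  r[U,V] = 2 / (2.4221 · 1.8708) = 2 / 4.5314 = 0.4414
  r[U,W] = 0.9333 / (2.4221 · 2.1602) = 0.9333 / 5.2324 = 0.1784
  r[V,V] = 1 (diagonal).
  r[V,W] = -0.8 / (1.8708 · 2.1602) = -0.8 / 4.0415 = -0.1979
  r[W,W] = 1 (diagonal).

R is symmetric with unit diagonal. Assembling:

R = [[1, 0.4414, 0.1784],
 [0.4414, 1, -0.1979],
 [0.1784, -0.1979, 1]]


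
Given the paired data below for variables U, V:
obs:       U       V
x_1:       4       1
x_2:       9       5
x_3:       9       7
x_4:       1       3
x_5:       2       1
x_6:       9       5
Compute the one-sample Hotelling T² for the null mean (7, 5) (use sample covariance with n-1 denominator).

Step 1 — sample mean vector:
  mean(U) = (4 + 9 + 9 + 1 + 2 + 9) / 6 = 34/6 = 5.6667
  mean(V) = (1 + 5 + 7 + 3 + 1 + 5) / 6 = 22/6 = 3.6667
  x̄ = (5.6667, 3.6667),  deviation x̄ - mu_0 = (5.6667, 3.6667) - (7, 5) = (-1.3333, -1.3333).

Step 2 — sample covariance matrix, S[i,j] = (1/(n-1)) · Σ_k (x_{k,i} - mean_i) · (x_{k,j} - mean_j), divisor n-1 = 5:
  S[U,U] = ((-1.6667)·(-1.6667) + (3.3333)·(3.3333) + (3.3333)·(3.3333) + (-4.6667)·(-4.6667) + (-3.6667)·(-3.6667) + (3.3333)·(3.3333)) / 5 = 71.3333/5 = 14.2667
  S[U,V] = ((-1.6667)·(-2.6667) + (3.3333)·(1.3333) + (3.3333)·(3.3333) + (-4.6667)·(-0.6667) + (-3.6667)·(-2.6667) + (3.3333)·(1.3333)) / 5 = 37.3333/5 = 7.4667
  S[V,V] = ((-2.6667)·(-2.6667) + (1.3333)·(1.3333) + (3.3333)·(3.3333) + (-0.6667)·(-0.6667) + (-2.6667)·(-2.6667) + (1.3333)·(1.3333)) / 5 = 29.3333/5 = 5.8667
  S = [[14.2667, 7.4667],
 [7.4667, 5.8667]].

Step 3 — invert S. det(S) = 14.2667·5.8667 - (7.4667)² = 27.9467.
  S^{-1} = (1/det) · [[d, -b], [-b, a]] = [[0.2099, -0.2672],
 [-0.2672, 0.5105]].

Step 4 — quadratic form (x̄ - mu_0)^T · S^{-1} · (x̄ - mu_0):
  S^{-1} · (x̄ - mu_0) = (0.0763, -0.3244),
  (x̄ - mu_0)^T · [...] = (-1.3333)·(0.0763) + (-1.3333)·(-0.3244) = 0.3308.

Step 5 — scale by n: T² = 6 · 0.3308 = 1.9847.

T² ≈ 1.9847


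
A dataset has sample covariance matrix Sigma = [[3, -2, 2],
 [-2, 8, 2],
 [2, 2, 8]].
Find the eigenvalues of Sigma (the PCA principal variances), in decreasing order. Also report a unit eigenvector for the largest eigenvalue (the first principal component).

Step 1 — characteristic polynomial p(λ) = det(λI - Sigma) = λ³ - tr·λ² + c_1·λ - det, where tr = trace, c_1 = sum of the principal 2×2 minors, det = det(Sigma):
  tr = 3 + 8 + 8 = 19,
  c_1 = (3·8 - (-2)²) + (3·8 - (2)²) + (8·8 - (2)²) = 20 + 20 + 60 = 100,
  det = 3·(8·8 - (2)²) - (-2)·((-2)·8 - (2)·(2)) + (2)·((-2)·(2) - 8·(2)) = 3·(60) - (-2)·(-20) + (2)·(-20) = 100.
  So p(λ) = λ³ - 19λ² + 100λ - 100.
Step 2 — look for an integer root (rational root theorem: any rational root is an integer divisor of 100). Testing λ = 10:
  p(10) = 1000 - 1900 + 1000 - 100 = 0  ✓
  Dividing out (λ - 10): p(λ) = (λ - 10)(λ² - 9λ + 10).
Step 3 — remaining eigenvalues from the quadratic λ² - 9λ + 10 = 0:
  Δ = 9² - 4·10 = 81 - 40 = 41,  λ = (9 ± √41)/2 = (9 ± 6.4031)/2 ≈ 7.7016 or 1.2984.
  Sorted: λ_1 = 10,  λ_2 = 7.7016,  λ_3 = 1.2984  (check: sum = 19 = tr ✓).

Step 4 — unit eigenvector for λ_1 = 10: v spans the null space of (Sigma - λ_1 I), whose rows are
  r_1 = (-7, -2, 2),  r_2 = (-2, -2, 2),  r_3 = (2, 2, -2).
  v is orthogonal to every row, so take v ∝ r_1 × r_2 = ((-2)·(2) - (2)·(-2), (2)·(-2) - (-7)·(2), (-7)·(-2) - (-2)·(-2)) = (0, 10, 10).
  Rescale (divide by 10): u = (0, 1, 1).
  ||u|| = √((0)² + (1)² + (1)²) = √(2) ≈ 1.4142,  v_1 = u/||u|| ≈ (0, 0.7071, 0.7071) (||v_1|| = 1).

λ_1 = 10,  λ_2 = 7.7016,  λ_3 = 1.2984;  v_1 ≈ (0, 0.7071, 0.7071)


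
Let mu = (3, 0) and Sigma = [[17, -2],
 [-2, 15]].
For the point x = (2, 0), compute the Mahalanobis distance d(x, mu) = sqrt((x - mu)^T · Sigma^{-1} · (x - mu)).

Step 1 — centre the observation: (x - mu) = (-1, 0).

Step 2 — invert Sigma. det(Sigma) = 17·15 - (-2)² = 251.
  Sigma^{-1} = (1/det) · [[d, -b], [-b, a]] = [[0.0598, 0.008],
 [0.008, 0.0677]].

Step 3 — form the quadratic (x - mu)^T · Sigma^{-1} · (x - mu):
  Sigma^{-1} · (x - mu) = (-0.0598, -0.008).
  (x - mu)^T · [Sigma^{-1} · (x - mu)] = (-1)·(-0.0598) + (0)·(-0.008) = 0.0598.

Step 4 — take square root: d = √(0.0598) ≈ 0.2445.

d(x, mu) = √(0.0598) ≈ 0.2445


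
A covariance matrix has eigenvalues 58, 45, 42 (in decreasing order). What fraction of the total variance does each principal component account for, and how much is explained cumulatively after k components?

Step 1 — total variance = trace(Sigma) = Σ λ_i = 58 + 45 + 42 = 145.

Step 2 — fraction explained by component i = λ_i / Σ λ:
  PC1: 58/145 = 0.4
  PC2: 45/145 = 0.3103
  PC3: 42/145 = 0.2897

Step 3 — cumulative fraction after k components = (λ_1 + ... + λ_k) / Σ λ:
  k = 1: 58/145 = 0.4
  k = 2: (58 + 45)/145 = 103/145 = 0.7103
  k = 3: (58 + 45 + 42)/145 = 145/145 = 1

Summary (fraction, with percent):

explained: PC1 0.4 (40%), PC2 0.3103 (31.03%), PC3 0.2897 (28.97%);  cumulative: 0.4, 0.7103, 1


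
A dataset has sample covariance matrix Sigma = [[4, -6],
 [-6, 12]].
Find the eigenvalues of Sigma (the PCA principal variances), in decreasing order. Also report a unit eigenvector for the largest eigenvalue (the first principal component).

Step 1 — characteristic polynomial of 2×2 Sigma:
  det(Sigma - λI) = λ² - trace · λ + det = 0.
  trace = 4 + 12 = 16, det = 4·12 - (-6)² = 12.
Step 2 — discriminant:
  Δ = trace² - 4·det = 256 - 48 = 208.
Step 3 — eigenvalues:
  λ = (trace ± √Δ)/2 = (16 ± 14.4222)/2,
  λ_1 = 15.2111,  λ_2 = 0.7889.

Step 4 — unit eigenvector for λ_1: solve (Sigma - λ_1 I)v = 0. First row:
  (4 - 15.2111)·v_x + (-6)·v_y = 0, i.e. (-11.2111)·v_x + (-6)·v_y = 0,
  so v ∝ (b, λ_1 - a) = (-6, 11.2111); multiply by -1 so the first entry is positive: u = (6, -11.2111).
  ||u|| = √((6)² + (-11.2111)²) = √(161.6888) ≈ 12.7157,
  v_1 = u/||u|| ≈ (0.4719, -0.8817) (||v_1|| = 1).

λ_1 = 15.2111,  λ_2 = 0.7889;  v_1 ≈ (0.4719, -0.8817)


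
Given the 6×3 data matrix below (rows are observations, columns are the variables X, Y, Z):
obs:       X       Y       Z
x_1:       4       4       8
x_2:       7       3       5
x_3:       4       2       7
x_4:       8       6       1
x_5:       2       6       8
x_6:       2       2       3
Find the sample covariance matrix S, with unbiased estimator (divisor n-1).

Step 1 — column means:
  mean(X) = (4 + 7 + 4 + 8 + 2 + 2) / 6 = 27/6 = 4.5
  mean(Y) = (4 + 3 + 2 + 6 + 6 + 2) / 6 = 23/6 = 3.8333
  mean(Z) = (8 + 5 + 7 + 1 + 8 + 3) / 6 = 32/6 = 5.3333

Step 2 — sample covariance S[i,j] = (1/(n-1)) · Σ_k (x_{k,i} - mean_i) · (x_{k,j} - mean_j), with n-1 = 5.
  S[X,X] = ((-0.5)·(-0.5) + (2.5)·(2.5) + (-0.5)·(-0.5) + (3.5)·(3.5) + (-2.5)·(-2.5) + (-2.5)·(-2.5)) / 5 = 31.5/5 = 6.3
  S[X,Y] = ((-0.5)·(0.1667) + (2.5)·(-0.8333) + (-0.5)·(-1.8333) + (3.5)·(2.1667) + (-2.5)·(2.1667) + (-2.5)·(-1.8333)) / 5 = 5.5/5 = 1.1
  S[X,Z] = ((-0.5)·(2.6667) + (2.5)·(-0.3333) + (-0.5)·(1.6667) + (3.5)·(-4.3333) + (-2.5)·(2.6667) + (-2.5)·(-2.3333)) / 5 = -19/5 = -3.8
  S[Y,Y] = ((0.1667)·(0.1667) + (-0.8333)·(-0.8333) + (-1.8333)·(-1.8333) + (2.1667)·(2.1667) + (2.1667)·(2.1667) + (-1.8333)·(-1.8333)) / 5 = 16.8333/5 = 3.3667
  S[Y,Z] = ((0.1667)·(2.6667) + (-0.8333)·(-0.3333) + (-1.8333)·(1.6667) + (2.1667)·(-4.3333) + (2.1667)·(2.6667) + (-1.8333)·(-2.3333)) / 5 = -1.6667/5 = -0.3333
  S[Z,Z] = ((2.6667)·(2.6667) + (-0.3333)·(-0.3333) + (1.6667)·(1.6667) + (-4.3333)·(-4.3333) + (2.6667)·(2.6667) + (-2.3333)·(-2.3333)) / 5 = 41.3333/5 = 8.2667

S is symmetric (S[j,i] = S[i,j]). Assembling:

S = [[6.3, 1.1, -3.8],
 [1.1, 3.3667, -0.3333],
 [-3.8, -0.3333, 8.2667]]


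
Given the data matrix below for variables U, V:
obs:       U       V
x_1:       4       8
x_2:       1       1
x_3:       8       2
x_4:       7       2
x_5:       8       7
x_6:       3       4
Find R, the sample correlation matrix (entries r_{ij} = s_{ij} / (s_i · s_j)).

Step 1 — column means:
  mean(U) = (4 + 1 + 8 + 7 + 8 + 3) / 6 = 31/6 = 5.1667
  mean(V) = (8 + 1 + 2 + 2 + 7 + 4) / 6 = 24/6 = 4

Step 2 — sample variances and covariances s[i,j] = (1/(n-1)) · Σ_k (x_{k,i} - mean_i) · (x_{k,j} - mean_j), with n-1 = 5:
  s[U,U] = ((-1.1667)·(-1.1667) + (-4.1667)·(-4.1667) + (2.8333)·(2.8333) + (1.8333)·(1.8333) + (2.8333)·(2.8333) + (-2.1667)·(-2.1667)) / 5 = 42.8333/5 = 8.5667
  s[U,V] = ((-1.1667)·(4) + (-4.1667)·(-3) + (2.8333)·(-2) + (1.8333)·(-2) + (2.8333)·(3) + (-2.1667)·(0)) / 5 = 7/5 = 1.4
  s[V,V] = ((4)·(4) + (-3)·(-3) + (-2)·(-2) + (-2)·(-2) + (3)·(3) + (0)·(0)) / 5 = 42/5 = 8.4
  Sample standard deviations s_i = √(s[i,i]):
  s(U) = √(8.5667) = 2.9269
  s(V) = √(8.4) = 2.8983

Step 3 — r_{ij} = s_{ij} / (s_i · s_j):
  r[U,U] = 1 (diagonal).
  r[U,V] = 1.4 / (2.9269 · 2.8983) = 1.4 / 8.4829 = 0.165
  r[V,V] = 1 (diagonal).

R is symmetric with unit diagonal. Assembling:

R = [[1, 0.165],
 [0.165, 1]]


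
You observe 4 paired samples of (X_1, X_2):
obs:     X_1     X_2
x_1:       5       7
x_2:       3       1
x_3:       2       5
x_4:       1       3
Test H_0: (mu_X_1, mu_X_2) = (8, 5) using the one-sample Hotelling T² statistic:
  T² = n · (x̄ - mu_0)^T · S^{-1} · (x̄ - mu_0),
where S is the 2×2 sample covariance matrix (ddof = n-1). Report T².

Step 1 — sample mean vector:
  mean(X_1) = (5 + 3 + 2 + 1) / 4 = 11/4 = 2.75
  mean(X_2) = (7 + 1 + 5 + 3) / 4 = 16/4 = 4
  x̄ = (2.75, 4),  deviation x̄ - mu_0 = (2.75, 4) - (8, 5) = (-5.25, -1).

Step 2 — sample covariance matrix, S[i,j] = (1/(n-1)) · Σ_k (x_{k,i} - mean_i) · (x_{k,j} - mean_j), divisor n-1 = 3:
  S[X_1,X_1] = ((2.25)·(2.25) + (0.25)·(0.25) + (-0.75)·(-0.75) + (-1.75)·(-1.75)) / 3 = 8.75/3 = 2.9167
  S[X_1,X_2] = ((2.25)·(3) + (0.25)·(-3) + (-0.75)·(1) + (-1.75)·(-1)) / 3 = 7/3 = 2.3333
  S[X_2,X_2] = ((3)·(3) + (-3)·(-3) + (1)·(1) + (-1)·(-1)) / 3 = 20/3 = 6.6667
  S = [[2.9167, 2.3333],
 [2.3333, 6.6667]].

Step 3 — invert S. det(S) = 2.9167·6.6667 - (2.3333)² = 14.
  S^{-1} = (1/det) · [[d, -b], [-b, a]] = [[0.4762, -0.1667],
 [-0.1667, 0.2083]].

Step 4 — quadratic form (x̄ - mu_0)^T · S^{-1} · (x̄ - mu_0):
  S^{-1} · (x̄ - mu_0) = (-2.3333, 0.6667),
  (x̄ - mu_0)^T · [...] = (-5.25)·(-2.3333) + (-1)·(0.6667) = 11.5833.

Step 5 — scale by n: T² = 4 · 11.5833 = 46.3333.

T² ≈ 46.3333


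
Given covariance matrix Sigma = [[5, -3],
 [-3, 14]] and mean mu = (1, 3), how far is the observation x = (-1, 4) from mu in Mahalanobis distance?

Step 1 — centre the observation: (x - mu) = (-2, 1).

Step 2 — invert Sigma. det(Sigma) = 5·14 - (-3)² = 61.
  Sigma^{-1} = (1/det) · [[d, -b], [-b, a]] = [[0.2295, 0.0492],
 [0.0492, 0.082]].

Step 3 — form the quadratic (x - mu)^T · Sigma^{-1} · (x - mu):
  Sigma^{-1} · (x - mu) = (-0.4098, -0.0164).
  (x - mu)^T · [Sigma^{-1} · (x - mu)] = (-2)·(-0.4098) + (1)·(-0.0164) = 0.8033.

Step 4 — take square root: d = √(0.8033) ≈ 0.8963.

d(x, mu) = √(0.8033) ≈ 0.8963


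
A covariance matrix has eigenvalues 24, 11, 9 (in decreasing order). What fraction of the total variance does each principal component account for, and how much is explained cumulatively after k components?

Step 1 — total variance = trace(Sigma) = Σ λ_i = 24 + 11 + 9 = 44.

Step 2 — fraction explained by component i = λ_i / Σ λ:
  PC1: 24/44 = 0.5455
  PC2: 11/44 = 0.25
  PC3: 9/44 = 0.2045

Step 3 — cumulative fraction after k components = (λ_1 + ... + λ_k) / Σ λ:
  k = 1: 24/44 = 0.5455
  k = 2: (24 + 11)/44 = 35/44 = 0.7955
  k = 3: (24 + 11 + 9)/44 = 44/44 = 1

Summary (fraction, with percent):

explained: PC1 0.5455 (54.55%), PC2 0.25 (25%), PC3 0.2045 (20.45%);  cumulative: 0.5455, 0.7955, 1


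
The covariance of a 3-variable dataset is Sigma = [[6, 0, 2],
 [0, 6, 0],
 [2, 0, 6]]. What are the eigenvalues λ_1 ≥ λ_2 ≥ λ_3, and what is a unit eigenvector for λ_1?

Step 1 — characteristic polynomial p(λ) = det(λI - Sigma) = λ³ - tr·λ² + c_1·λ - det, where tr = trace, c_1 = sum of the principal 2×2 minors, det = det(Sigma):
  tr = 6 + 6 + 6 = 18,
  c_1 = (6·6 - (0)²) + (6·6 - (2)²) + (6·6 - (0)²) = 36 + 32 + 36 = 104,
  det = 6·(6·6 - (0)²) - (0)·((0)·6 - (0)·(2)) + (2)·((0)·(0) - 6·(2)) = 6·(36) - (0)·(0) + (2)·(-12) = 192.
  So p(λ) = λ³ - 18λ² + 104λ - 192.
Step 2 — look for an integer root (rational root theorem: any rational root is an integer divisor of 192). Testing λ = 4:
  p(4) = 64 - 288 + 416 - 192 = 0  ✓
  Dividing out (λ - 4): p(λ) = (λ - 4)(λ² - 14λ + 48).
Step 3 — remaining eigenvalues from the quadratic λ² - 14λ + 48 = 0:
  Δ = 14² - 4·48 = 196 - 192 = 4,  λ = (14 ± √4)/2 = (14 ± 2)/2 = 8 or 6.
  Sorted: λ_1 = 8,  λ_2 = 6,  λ_3 = 4  (check: sum = 18 = tr ✓).

Step 4 — unit eigenvector for λ_1 = 8: v spans the null space of (Sigma - λ_1 I), whose rows are
  r_1 = (-2, 0, 2),  r_2 = (0, -2, 0),  r_3 = (2, 0, -2).
  v is orthogonal to every row, so take v ∝ r_1 × r_2 = ((0)·(0) - (2)·(-2), (2)·(0) - (-2)·(0), (-2)·(-2) - (0)·(0)) = (4, 0, 4).
  Rescale (divide by 4): u = (1, 0, 1).
  ||u|| = √((1)² + (0)² + (1)²) = √(2) ≈ 1.4142,  v_1 = u/||u|| ≈ (0.7071, 0, 0.7071) (||v_1|| = 1).

λ_1 = 8,  λ_2 = 6,  λ_3 = 4;  v_1 ≈ (0.7071, 0, 0.7071)


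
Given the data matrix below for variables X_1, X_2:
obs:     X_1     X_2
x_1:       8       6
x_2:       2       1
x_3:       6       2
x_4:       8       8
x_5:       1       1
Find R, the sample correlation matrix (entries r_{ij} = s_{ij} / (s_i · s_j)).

Step 1 — column means:
  mean(X_1) = (8 + 2 + 6 + 8 + 1) / 5 = 25/5 = 5
  mean(X_2) = (6 + 1 + 2 + 8 + 1) / 5 = 18/5 = 3.6

Step 2 — sample variances and covariances s[i,j] = (1/(n-1)) · Σ_k (x_{k,i} - mean_i) · (x_{k,j} - mean_j), with n-1 = 4:
  s[X_1,X_1] = ((3)·(3) + (-3)·(-3) + (1)·(1) + (3)·(3) + (-4)·(-4)) / 4 = 44/4 = 11
  s[X_1,X_2] = ((3)·(2.4) + (-3)·(-2.6) + (1)·(-1.6) + (3)·(4.4) + (-4)·(-2.6)) / 4 = 37/4 = 9.25
  s[X_2,X_2] = ((2.4)·(2.4) + (-2.6)·(-2.6) + (-1.6)·(-1.6) + (4.4)·(4.4) + (-2.6)·(-2.6)) / 4 = 41.2/4 = 10.3
  Sample standard deviations s_i = √(s[i,i]):
  s(X_1) = √(11) = 3.3166
  s(X_2) = √(10.3) = 3.2094

Step 3 — r_{ij} = s_{ij} / (s_i · s_j):
  r[X_1,X_1] = 1 (diagonal).
  r[X_1,X_2] = 9.25 / (3.3166 · 3.2094) = 9.25 / 10.6442 = 0.869
  r[X_2,X_2] = 1 (diagonal).

R is symmetric with unit diagonal. Assembling:

R = [[1, 0.869],
 [0.869, 1]]


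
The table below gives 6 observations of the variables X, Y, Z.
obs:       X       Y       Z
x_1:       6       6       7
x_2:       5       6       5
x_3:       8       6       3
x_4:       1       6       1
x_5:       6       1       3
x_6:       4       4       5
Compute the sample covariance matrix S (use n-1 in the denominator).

Step 1 — column means:
  mean(X) = (6 + 5 + 8 + 1 + 6 + 4) / 6 = 30/6 = 5
  mean(Y) = (6 + 6 + 6 + 6 + 1 + 4) / 6 = 29/6 = 4.8333
  mean(Z) = (7 + 5 + 3 + 1 + 3 + 5) / 6 = 24/6 = 4

Step 2 — sample covariance S[i,j] = (1/(n-1)) · Σ_k (x_{k,i} - mean_i) · (x_{k,j} - mean_j), with n-1 = 5.
  S[X,X] = ((1)·(1) + (0)·(0) + (3)·(3) + (-4)·(-4) + (1)·(1) + (-1)·(-1)) / 5 = 28/5 = 5.6
  S[X,Y] = ((1)·(1.1667) + (0)·(1.1667) + (3)·(1.1667) + (-4)·(1.1667) + (1)·(-3.8333) + (-1)·(-0.8333)) / 5 = -3/5 = -0.6
  S[X,Z] = ((1)·(3) + (0)·(1) + (3)·(-1) + (-4)·(-3) + (1)·(-1) + (-1)·(1)) / 5 = 10/5 = 2
  S[Y,Y] = ((1.1667)·(1.1667) + (1.1667)·(1.1667) + (1.1667)·(1.1667) + (1.1667)·(1.1667) + (-3.8333)·(-3.8333) + (-0.8333)·(-0.8333)) / 5 = 20.8333/5 = 4.1667
  S[Y,Z] = ((1.1667)·(3) + (1.1667)·(1) + (1.1667)·(-1) + (1.1667)·(-3) + (-3.8333)·(-1) + (-0.8333)·(1)) / 5 = 3/5 = 0.6
  S[Z,Z] = ((3)·(3) + (1)·(1) + (-1)·(-1) + (-3)·(-3) + (-1)·(-1) + (1)·(1)) / 5 = 22/5 = 4.4

S is symmetric (S[j,i] = S[i,j]). Assembling:

S = [[5.6, -0.6, 2],
 [-0.6, 4.1667, 0.6],
 [2, 0.6, 4.4]]


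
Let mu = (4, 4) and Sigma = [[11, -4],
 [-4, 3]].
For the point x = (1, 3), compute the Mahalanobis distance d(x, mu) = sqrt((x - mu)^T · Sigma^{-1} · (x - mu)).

Step 1 — centre the observation: (x - mu) = (-3, -1).

Step 2 — invert Sigma. det(Sigma) = 11·3 - (-4)² = 17.
  Sigma^{-1} = (1/det) · [[d, -b], [-b, a]] = [[0.1765, 0.2353],
 [0.2353, 0.6471]].

Step 3 — form the quadratic (x - mu)^T · Sigma^{-1} · (x - mu):
  Sigma^{-1} · (x - mu) = (-0.7647, -1.3529).
  (x - mu)^T · [Sigma^{-1} · (x - mu)] = (-3)·(-0.7647) + (-1)·(-1.3529) = 3.6471.

Step 4 — take square root: d = √(3.6471) ≈ 1.9097.

d(x, mu) = √(3.6471) ≈ 1.9097


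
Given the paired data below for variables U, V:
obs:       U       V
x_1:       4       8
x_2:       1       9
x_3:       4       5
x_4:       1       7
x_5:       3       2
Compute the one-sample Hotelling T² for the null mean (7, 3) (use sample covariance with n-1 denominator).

Step 1 — sample mean vector:
  mean(U) = (4 + 1 + 4 + 1 + 3) / 5 = 13/5 = 2.6
  mean(V) = (8 + 9 + 5 + 7 + 2) / 5 = 31/5 = 6.2
  x̄ = (2.6, 6.2),  deviation x̄ - mu_0 = (2.6, 6.2) - (7, 3) = (-4.4, 3.2).

Step 2 — sample covariance matrix, S[i,j] = (1/(n-1)) · Σ_k (x_{k,i} - mean_i) · (x_{k,j} - mean_j), divisor n-1 = 4:
  S[U,U] = ((1.4)·(1.4) + (-1.6)·(-1.6) + (1.4)·(1.4) + (-1.6)·(-1.6) + (0.4)·(0.4)) / 4 = 9.2/4 = 2.3
  S[U,V] = ((1.4)·(1.8) + (-1.6)·(2.8) + (1.4)·(-1.2) + (-1.6)·(0.8) + (0.4)·(-4.2)) / 4 = -6.6/4 = -1.65
  S[V,V] = ((1.8)·(1.8) + (2.8)·(2.8) + (-1.2)·(-1.2) + (0.8)·(0.8) + (-4.2)·(-4.2)) / 4 = 30.8/4 = 7.7
  S = [[2.3, -1.65],
 [-1.65, 7.7]].

Step 3 — invert S. det(S) = 2.3·7.7 - (-1.65)² = 14.9875.
  S^{-1} = (1/det) · [[d, -b], [-b, a]] = [[0.5138, 0.1101],
 [0.1101, 0.1535]].

Step 4 — quadratic form (x̄ - mu_0)^T · S^{-1} · (x̄ - mu_0):
  S^{-1} · (x̄ - mu_0) = (-1.9083, 0.0067),
  (x̄ - mu_0)^T · [...] = (-4.4)·(-1.9083) + (3.2)·(0.0067) = 8.4177.

Step 5 — scale by n: T² = 5 · 8.4177 = 42.0884.

T² ≈ 42.0884


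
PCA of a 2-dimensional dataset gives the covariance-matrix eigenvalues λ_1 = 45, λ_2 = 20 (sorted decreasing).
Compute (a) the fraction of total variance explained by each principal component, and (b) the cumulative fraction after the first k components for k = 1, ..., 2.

Step 1 — total variance = trace(Sigma) = Σ λ_i = 45 + 20 = 65.

Step 2 — fraction explained by component i = λ_i / Σ λ:
  PC1: 45/65 = 0.6923
  PC2: 20/65 = 0.3077

Step 3 — cumulative fraction after k components = (λ_1 + ... + λ_k) / Σ λ:
  k = 1: 45/65 = 0.6923
  k = 2: (45 + 20)/65 = 65/65 = 1

Summary (fraction, with percent):

explained: PC1 0.6923 (69.23%), PC2 0.3077 (30.77%);  cumulative: 0.6923, 1


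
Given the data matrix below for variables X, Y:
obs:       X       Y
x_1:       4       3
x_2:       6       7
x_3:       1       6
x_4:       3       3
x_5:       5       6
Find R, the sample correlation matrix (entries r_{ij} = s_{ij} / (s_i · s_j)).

Step 1 — column means:
  mean(X) = (4 + 6 + 1 + 3 + 5) / 5 = 19/5 = 3.8
  mean(Y) = (3 + 7 + 6 + 3 + 6) / 5 = 25/5 = 5

Step 2 — sample variances and covariances s[i,j] = (1/(n-1)) · Σ_k (x_{k,i} - mean_i) · (x_{k,j} - mean_j), with n-1 = 4:
  s[X,X] = ((0.2)·(0.2) + (2.2)·(2.2) + (-2.8)·(-2.8) + (-0.8)·(-0.8) + (1.2)·(1.2)) / 4 = 14.8/4 = 3.7
  s[X,Y] = ((0.2)·(-2) + (2.2)·(2) + (-2.8)·(1) + (-0.8)·(-2) + (1.2)·(1)) / 4 = 4/4 = 1
  s[Y,Y] = ((-2)·(-2) + (2)·(2) + (1)·(1) + (-2)·(-2) + (1)·(1)) / 4 = 14/4 = 3.5
  Sample standard deviations s_i = √(s[i,i]):
  s(X) = √(3.7) = 1.9235
  s(Y) = √(3.5) = 1.8708

Step 3 — r_{ij} = s_{ij} / (s_i · s_j):
  r[X,X] = 1 (diagonal).
  r[X,Y] = 1 / (1.9235 · 1.8708) = 1 / 3.5986 = 0.2779
  r[Y,Y] = 1 (diagonal).

R is symmetric with unit diagonal. Assembling:

R = [[1, 0.2779],
 [0.2779, 1]]


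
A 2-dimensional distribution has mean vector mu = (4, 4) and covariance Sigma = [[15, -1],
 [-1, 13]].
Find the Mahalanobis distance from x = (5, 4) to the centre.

Step 1 — centre the observation: (x - mu) = (1, 0).

Step 2 — invert Sigma. det(Sigma) = 15·13 - (-1)² = 194.
  Sigma^{-1} = (1/det) · [[d, -b], [-b, a]] = [[0.067, 0.0052],
 [0.0052, 0.0773]].

Step 3 — form the quadratic (x - mu)^T · Sigma^{-1} · (x - mu):
  Sigma^{-1} · (x - mu) = (0.067, 0.0052).
  (x - mu)^T · [Sigma^{-1} · (x - mu)] = (1)·(0.067) + (0)·(0.0052) = 0.067.

Step 4 — take square root: d = √(0.067) ≈ 0.2589.

d(x, mu) = √(0.067) ≈ 0.2589


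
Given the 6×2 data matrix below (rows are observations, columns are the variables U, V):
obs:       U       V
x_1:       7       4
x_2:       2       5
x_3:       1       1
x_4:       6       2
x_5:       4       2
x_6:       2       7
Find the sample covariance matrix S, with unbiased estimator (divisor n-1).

Step 1 — column means:
  mean(U) = (7 + 2 + 1 + 6 + 4 + 2) / 6 = 22/6 = 3.6667
  mean(V) = (4 + 5 + 1 + 2 + 2 + 7) / 6 = 21/6 = 3.5

Step 2 — sample covariance S[i,j] = (1/(n-1)) · Σ_k (x_{k,i} - mean_i) · (x_{k,j} - mean_j), with n-1 = 5.
  S[U,U] = ((3.3333)·(3.3333) + (-1.6667)·(-1.6667) + (-2.6667)·(-2.6667) + (2.3333)·(2.3333) + (0.3333)·(0.3333) + (-1.6667)·(-1.6667)) / 5 = 29.3333/5 = 5.8667
  S[U,V] = ((3.3333)·(0.5) + (-1.6667)·(1.5) + (-2.6667)·(-2.5) + (2.3333)·(-1.5) + (0.3333)·(-1.5) + (-1.6667)·(3.5)) / 5 = -4/5 = -0.8
  S[V,V] = ((0.5)·(0.5) + (1.5)·(1.5) + (-2.5)·(-2.5) + (-1.5)·(-1.5) + (-1.5)·(-1.5) + (3.5)·(3.5)) / 5 = 25.5/5 = 5.1

S is symmetric (S[j,i] = S[i,j]). Assembling:

S = [[5.8667, -0.8],
 [-0.8, 5.1]]


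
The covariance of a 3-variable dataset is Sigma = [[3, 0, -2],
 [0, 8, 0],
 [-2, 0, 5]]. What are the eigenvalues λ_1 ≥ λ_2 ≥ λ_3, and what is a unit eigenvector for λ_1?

Step 1 — characteristic polynomial p(λ) = det(λI - Sigma) = λ³ - tr·λ² + c_1·λ - det, where tr = trace, c_1 = sum of the principal 2×2 minors, det = det(Sigma):
  tr = 3 + 8 + 5 = 16,
  c_1 = (3·8 - (0)²) + (3·5 - (-2)²) + (8·5 - (0)²) = 24 + 11 + 40 = 75,
  det = 3·(8·5 - (0)²) - (0)·((0)·5 - (0)·(-2)) + (-2)·((0)·(0) - 8·(-2)) = 3·(40) - (0)·(0) + (-2)·(16) = 88.
  So p(λ) = λ³ - 16λ² + 75λ - 88.
Step 2 — look for an integer root (rational root theorem: any rational root is an integer divisor of 88). Testing λ = 8:
  p(8) = 512 - 1024 + 600 - 88 = 0  ✓
  Dividing out (λ - 8): p(λ) = (λ - 8)(λ² - 8λ + 11).
Step 3 — remaining eigenvalues from the quadratic λ² - 8λ + 11 = 0:
  Δ = 8² - 4·11 = 64 - 44 = 20,  λ = (8 ± √20)/2 = (8 ± 4.4721)/2 ≈ 6.2361 or 1.7639.
  Sorted: λ_1 = 8,  λ_2 = 6.2361,  λ_3 = 1.7639  (check: sum = 16 = tr ✓).

Step 4 — unit eigenvector for λ_1 = 8: v spans the null space of (Sigma - λ_1 I), whose rows are
  r_1 = (-5, 0, -2),  r_2 = (0, 0, 0),  r_3 = (-2, 0, -3).
  v is orthogonal to every row, so take v ∝ r_1 × r_3 = ((0)·(-3) - (-2)·(0), (-2)·(-2) - (-5)·(-3), (-5)·(0) - (0)·(-2)) = (0, -11, 0).
  Rescale (divide by 11; multiply by -1 so the first nonzero entry is positive): u = (0, 1, 0).
  ||u|| = √((0)² + (1)² + (0)²) = √(1) = 1,  v_1 = u/||u|| ≈ (0, 1, 0) (||v_1|| = 1).

λ_1 = 8,  λ_2 = 6.2361,  λ_3 = 1.7639;  v_1 ≈ (0, 1, 0)


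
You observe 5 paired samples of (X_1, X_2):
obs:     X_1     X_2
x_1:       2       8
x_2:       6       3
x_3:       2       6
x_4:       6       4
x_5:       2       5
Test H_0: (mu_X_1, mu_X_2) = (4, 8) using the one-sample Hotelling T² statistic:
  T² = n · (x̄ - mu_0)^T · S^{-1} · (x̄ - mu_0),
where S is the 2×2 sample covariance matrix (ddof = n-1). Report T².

Step 1 — sample mean vector:
  mean(X_1) = (2 + 6 + 2 + 6 + 2) / 5 = 18/5 = 3.6
  mean(X_2) = (8 + 3 + 6 + 4 + 5) / 5 = 26/5 = 5.2
  x̄ = (3.6, 5.2),  deviation x̄ - mu_0 = (3.6, 5.2) - (4, 8) = (-0.4, -2.8).

Step 2 — sample covariance matrix, S[i,j] = (1/(n-1)) · Σ_k (x_{k,i} - mean_i) · (x_{k,j} - mean_j), divisor n-1 = 4:
  S[X_1,X_1] = ((-1.6)·(-1.6) + (2.4)·(2.4) + (-1.6)·(-1.6) + (2.4)·(2.4) + (-1.6)·(-1.6)) / 4 = 19.2/4 = 4.8
  S[X_1,X_2] = ((-1.6)·(2.8) + (2.4)·(-2.2) + (-1.6)·(0.8) + (2.4)·(-1.2) + (-1.6)·(-0.2)) / 4 = -13.6/4 = -3.4
  S[X_2,X_2] = ((2.8)·(2.8) + (-2.2)·(-2.2) + (0.8)·(0.8) + (-1.2)·(-1.2) + (-0.2)·(-0.2)) / 4 = 14.8/4 = 3.7
  S = [[4.8, -3.4],
 [-3.4, 3.7]].

Step 3 — invert S. det(S) = 4.8·3.7 - (-3.4)² = 6.2.
  S^{-1} = (1/det) · [[d, -b], [-b, a]] = [[0.5968, 0.5484],
 [0.5484, 0.7742]].

Step 4 — quadratic form (x̄ - mu_0)^T · S^{-1} · (x̄ - mu_0):
  S^{-1} · (x̄ - mu_0) = (-1.7742, -2.3871),
  (x̄ - mu_0)^T · [...] = (-0.4)·(-1.7742) + (-2.8)·(-2.3871) = 7.3935.

Step 5 — scale by n: T² = 5 · 7.3935 = 36.9677.

T² ≈ 36.9677


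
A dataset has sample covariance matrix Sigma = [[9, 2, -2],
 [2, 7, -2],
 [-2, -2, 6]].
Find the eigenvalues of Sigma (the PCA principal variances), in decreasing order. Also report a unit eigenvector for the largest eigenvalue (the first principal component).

Step 1 — characteristic polynomial p(λ) = det(λI - Sigma) = λ³ - tr·λ² + c_1·λ - det, where tr = trace, c_1 = sum of the principal 2×2 minors, det = det(Sigma):
  tr = 9 + 7 + 6 = 22,
  c_1 = (9·7 - (2)²) + (9·6 - (-2)²) + (7·6 - (-2)²) = 59 + 50 + 38 = 147,
  det = 9·(7·6 - (-2)²) - (2)·((2)·6 - (-2)·(-2)) + (-2)·((2)·(-2) - 7·(-2)) = 9·(38) - (2)·(8) + (-2)·(10) = 306.
  So p(λ) = λ³ - 22λ² + 147λ - 306.
Step 2 — look for an integer root (rational root theorem: any rational root is an integer divisor of 306). Testing λ = 6:
  p(6) = 216 - 792 + 882 - 306 = 0  ✓
  Dividing out (λ - 6): p(λ) = (λ - 6)(λ² - 16λ + 51).
Step 3 — remaining eigenvalues from the quadratic λ² - 16λ + 51 = 0:
  Δ = 16² - 4·51 = 256 - 204 = 52,  λ = (16 ± √52)/2 = (16 ± 7.2111)/2 ≈ 11.6056 or 4.3944.
  Sorted: λ_1 = 11.6056,  λ_2 = 6,  λ_3 = 4.3944  (check: sum = 22 = tr ✓).

Step 4 — unit eigenvector for λ_1 ≈ 11.6056: v spans the null space of (Sigma - λ_1 I), whose rows are
  r_1 = (-2.6056, 2, -2),  r_2 = (2, -4.6056, -2),  r_3 = (-2, -2, -5.6056).
  v is orthogonal to every row, so take v ∝ r_1 × r_2 = ((2)·(-2) - (-2)·(-4.6056), (-2)·(2) - (-2.6056)·(-2), (-2.6056)·(-4.6056) - (2)·(2)) ≈ (-13.2111, -9.2111, 8).
  Rescale (multiply by -1 so the first nonzero entry is positive): u = (13.2111, 9.2111, -8).
  ||u|| = √((13.2111)² + (9.2111)² + (-8)²) = √(323.3776) ≈ 17.9827,  v_1 = u/||u|| ≈ (0.7347, 0.5122, -0.4449) (||v_1|| = 1).

λ_1 = 11.6056,  λ_2 = 6,  λ_3 = 4.3944;  v_1 ≈ (0.7347, 0.5122, -0.4449)


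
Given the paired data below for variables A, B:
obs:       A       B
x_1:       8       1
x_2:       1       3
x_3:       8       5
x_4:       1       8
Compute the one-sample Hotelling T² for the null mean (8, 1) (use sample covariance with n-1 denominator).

Step 1 — sample mean vector:
  mean(A) = (8 + 1 + 8 + 1) / 4 = 18/4 = 4.5
  mean(B) = (1 + 3 + 5 + 8) / 4 = 17/4 = 4.25
  x̄ = (4.5, 4.25),  deviation x̄ - mu_0 = (4.5, 4.25) - (8, 1) = (-3.5, 3.25).

Step 2 — sample covariance matrix, S[i,j] = (1/(n-1)) · Σ_k (x_{k,i} - mean_i) · (x_{k,j} - mean_j), divisor n-1 = 3:
  S[A,A] = ((3.5)·(3.5) + (-3.5)·(-3.5) + (3.5)·(3.5) + (-3.5)·(-3.5)) / 3 = 49/3 = 16.3333
  S[A,B] = ((3.5)·(-3.25) + (-3.5)·(-1.25) + (3.5)·(0.75) + (-3.5)·(3.75)) / 3 = -17.5/3 = -5.8333
  S[B,B] = ((-3.25)·(-3.25) + (-1.25)·(-1.25) + (0.75)·(0.75) + (3.75)·(3.75)) / 3 = 26.75/3 = 8.9167
  S = [[16.3333, -5.8333],
 [-5.8333, 8.9167]].

Step 3 — invert S. det(S) = 16.3333·8.9167 - (-5.8333)² = 111.6111.
  S^{-1} = (1/det) · [[d, -b], [-b, a]] = [[0.0799, 0.0523],
 [0.0523, 0.1463]].

Step 4 — quadratic form (x̄ - mu_0)^T · S^{-1} · (x̄ - mu_0):
  S^{-1} · (x̄ - mu_0) = (-0.1098, 0.2927),
  (x̄ - mu_0)^T · [...] = (-3.5)·(-0.1098) + (3.25)·(0.2927) = 1.3354.

Step 5 — scale by n: T² = 4 · 1.3354 = 5.3415.

T² ≈ 5.3415


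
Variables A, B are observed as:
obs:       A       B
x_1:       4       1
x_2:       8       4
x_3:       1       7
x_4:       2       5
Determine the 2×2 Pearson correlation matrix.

Step 1 — column means:
  mean(A) = (4 + 8 + 1 + 2) / 4 = 15/4 = 3.75
  mean(B) = (1 + 4 + 7 + 5) / 4 = 17/4 = 4.25

Step 2 — sample variances and covariances s[i,j] = (1/(n-1)) · Σ_k (x_{k,i} - mean_i) · (x_{k,j} - mean_j), with n-1 = 3:
  s[A,A] = ((0.25)·(0.25) + (4.25)·(4.25) + (-2.75)·(-2.75) + (-1.75)·(-1.75)) / 3 = 28.75/3 = 9.5833
  s[A,B] = ((0.25)·(-3.25) + (4.25)·(-0.25) + (-2.75)·(2.75) + (-1.75)·(0.75)) / 3 = -10.75/3 = -3.5833
  s[B,B] = ((-3.25)·(-3.25) + (-0.25)·(-0.25) + (2.75)·(2.75) + (0.75)·(0.75)) / 3 = 18.75/3 = 6.25
  Sample standard deviations s_i = √(s[i,i]):
  s(A) = √(9.5833) = 3.0957
  s(B) = √(6.25) = 2.5

Step 3 — r_{ij} = s_{ij} / (s_i · s_j):
  r[A,A] = 1 (diagonal).
  r[A,B] = -3.5833 / (3.0957 · 2.5) = -3.5833 / 7.7392 = -0.463
  r[B,B] = 1 (diagonal).

R is symmetric with unit diagonal. Assembling:

R = [[1, -0.463],
 [-0.463, 1]]


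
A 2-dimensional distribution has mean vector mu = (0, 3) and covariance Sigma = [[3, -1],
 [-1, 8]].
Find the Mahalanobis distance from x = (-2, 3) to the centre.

Step 1 — centre the observation: (x - mu) = (-2, 0).

Step 2 — invert Sigma. det(Sigma) = 3·8 - (-1)² = 23.
  Sigma^{-1} = (1/det) · [[d, -b], [-b, a]] = [[0.3478, 0.0435],
 [0.0435, 0.1304]].

Step 3 — form the quadratic (x - mu)^T · Sigma^{-1} · (x - mu):
  Sigma^{-1} · (x - mu) = (-0.6957, -0.087).
  (x - mu)^T · [Sigma^{-1} · (x - mu)] = (-2)·(-0.6957) + (0)·(-0.087) = 1.3913.

Step 4 — take square root: d = √(1.3913) ≈ 1.1795.

d(x, mu) = √(1.3913) ≈ 1.1795


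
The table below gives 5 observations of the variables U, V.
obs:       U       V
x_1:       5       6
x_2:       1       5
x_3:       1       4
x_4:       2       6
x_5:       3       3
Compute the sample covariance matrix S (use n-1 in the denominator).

Step 1 — column means:
  mean(U) = (5 + 1 + 1 + 2 + 3) / 5 = 12/5 = 2.4
  mean(V) = (6 + 5 + 4 + 6 + 3) / 5 = 24/5 = 4.8

Step 2 — sample covariance S[i,j] = (1/(n-1)) · Σ_k (x_{k,i} - mean_i) · (x_{k,j} - mean_j), with n-1 = 4.
  S[U,U] = ((2.6)·(2.6) + (-1.4)·(-1.4) + (-1.4)·(-1.4) + (-0.4)·(-0.4) + (0.6)·(0.6)) / 4 = 11.2/4 = 2.8
  S[U,V] = ((2.6)·(1.2) + (-1.4)·(0.2) + (-1.4)·(-0.8) + (-0.4)·(1.2) + (0.6)·(-1.8)) / 4 = 2.4/4 = 0.6
  S[V,V] = ((1.2)·(1.2) + (0.2)·(0.2) + (-0.8)·(-0.8) + (1.2)·(1.2) + (-1.8)·(-1.8)) / 4 = 6.8/4 = 1.7

S is symmetric (S[j,i] = S[i,j]). Assembling:

S = [[2.8, 0.6],
 [0.6, 1.7]]


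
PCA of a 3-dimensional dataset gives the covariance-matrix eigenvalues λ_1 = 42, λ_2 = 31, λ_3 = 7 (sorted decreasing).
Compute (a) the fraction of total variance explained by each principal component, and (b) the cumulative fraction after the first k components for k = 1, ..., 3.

Step 1 — total variance = trace(Sigma) = Σ λ_i = 42 + 31 + 7 = 80.

Step 2 — fraction explained by component i = λ_i / Σ λ:
  PC1: 42/80 = 0.525
  PC2: 31/80 = 0.3875
  PC3: 7/80 = 0.0875

Step 3 — cumulative fraction after k components = (λ_1 + ... + λ_k) / Σ λ:
  k = 1: 42/80 = 0.525
  k = 2: (42 + 31)/80 = 73/80 = 0.9125
  k = 3: (42 + 31 + 7)/80 = 80/80 = 1

Summary (fraction, with percent):

explained: PC1 0.525 (52.5%), PC2 0.3875 (38.75%), PC3 0.0875 (8.75%);  cumulative: 0.525, 0.9125, 1


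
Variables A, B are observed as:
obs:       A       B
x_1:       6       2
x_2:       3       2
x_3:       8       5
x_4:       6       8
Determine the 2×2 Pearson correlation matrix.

Step 1 — column means:
  mean(A) = (6 + 3 + 8 + 6) / 4 = 23/4 = 5.75
  mean(B) = (2 + 2 + 5 + 8) / 4 = 17/4 = 4.25

Step 2 — sample variances and covariances s[i,j] = (1/(n-1)) · Σ_k (x_{k,i} - mean_i) · (x_{k,j} - mean_j), with n-1 = 3:
  s[A,A] = ((0.25)·(0.25) + (-2.75)·(-2.75) + (2.25)·(2.25) + (0.25)·(0.25)) / 3 = 12.75/3 = 4.25
  s[A,B] = ((0.25)·(-2.25) + (-2.75)·(-2.25) + (2.25)·(0.75) + (0.25)·(3.75)) / 3 = 8.25/3 = 2.75
  s[B,B] = ((-2.25)·(-2.25) + (-2.25)·(-2.25) + (0.75)·(0.75) + (3.75)·(3.75)) / 3 = 24.75/3 = 8.25
  Sample standard deviations s_i = √(s[i,i]):
  s(A) = √(4.25) = 2.0616
  s(B) = √(8.25) = 2.8723

Step 3 — r_{ij} = s_{ij} / (s_i · s_j):
  r[A,A] = 1 (diagonal).
  r[A,B] = 2.75 / (2.0616 · 2.8723) = 2.75 / 5.9214 = 0.4644
  r[B,B] = 1 (diagonal).

R is symmetric with unit diagonal. Assembling:

R = [[1, 0.4644],
 [0.4644, 1]]


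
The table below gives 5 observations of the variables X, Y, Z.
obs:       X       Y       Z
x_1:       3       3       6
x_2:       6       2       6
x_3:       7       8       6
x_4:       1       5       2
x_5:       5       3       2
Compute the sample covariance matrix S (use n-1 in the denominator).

Step 1 — column means:
  mean(X) = (3 + 6 + 7 + 1 + 5) / 5 = 22/5 = 4.4
  mean(Y) = (3 + 2 + 8 + 5 + 3) / 5 = 21/5 = 4.2
  mean(Z) = (6 + 6 + 6 + 2 + 2) / 5 = 22/5 = 4.4

Step 2 — sample covariance S[i,j] = (1/(n-1)) · Σ_k (x_{k,i} - mean_i) · (x_{k,j} - mean_j), with n-1 = 4.
  S[X,X] = ((-1.4)·(-1.4) + (1.6)·(1.6) + (2.6)·(2.6) + (-3.4)·(-3.4) + (0.6)·(0.6)) / 4 = 23.2/4 = 5.8
  S[X,Y] = ((-1.4)·(-1.2) + (1.6)·(-2.2) + (2.6)·(3.8) + (-3.4)·(0.8) + (0.6)·(-1.2)) / 4 = 4.6/4 = 1.15
  S[X,Z] = ((-1.4)·(1.6) + (1.6)·(1.6) + (2.6)·(1.6) + (-3.4)·(-2.4) + (0.6)·(-2.4)) / 4 = 11.2/4 = 2.8
  S[Y,Y] = ((-1.2)·(-1.2) + (-2.2)·(-2.2) + (3.8)·(3.8) + (0.8)·(0.8) + (-1.2)·(-1.2)) / 4 = 22.8/4 = 5.7
  S[Y,Z] = ((-1.2)·(1.6) + (-2.2)·(1.6) + (3.8)·(1.6) + (0.8)·(-2.4) + (-1.2)·(-2.4)) / 4 = 1.6/4 = 0.4
  S[Z,Z] = ((1.6)·(1.6) + (1.6)·(1.6) + (1.6)·(1.6) + (-2.4)·(-2.4) + (-2.4)·(-2.4)) / 4 = 19.2/4 = 4.8

S is symmetric (S[j,i] = S[i,j]). Assembling:

S = [[5.8, 1.15, 2.8],
 [1.15, 5.7, 0.4],
 [2.8, 0.4, 4.8]]


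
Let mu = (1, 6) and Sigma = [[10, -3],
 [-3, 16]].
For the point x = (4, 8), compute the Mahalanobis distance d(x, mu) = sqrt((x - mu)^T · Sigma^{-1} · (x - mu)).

Step 1 — centre the observation: (x - mu) = (3, 2).

Step 2 — invert Sigma. det(Sigma) = 10·16 - (-3)² = 151.
  Sigma^{-1} = (1/det) · [[d, -b], [-b, a]] = [[0.106, 0.0199],
 [0.0199, 0.0662]].

Step 3 — form the quadratic (x - mu)^T · Sigma^{-1} · (x - mu):
  Sigma^{-1} · (x - mu) = (0.3576, 0.1921).
  (x - mu)^T · [Sigma^{-1} · (x - mu)] = (3)·(0.3576) + (2)·(0.1921) = 1.457.

Step 4 — take square root: d = √(1.457) ≈ 1.207.

d(x, mu) = √(1.457) ≈ 1.207


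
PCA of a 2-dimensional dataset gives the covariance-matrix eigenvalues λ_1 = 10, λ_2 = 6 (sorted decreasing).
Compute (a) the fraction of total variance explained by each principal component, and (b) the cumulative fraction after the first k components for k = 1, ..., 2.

Step 1 — total variance = trace(Sigma) = Σ λ_i = 10 + 6 = 16.

Step 2 — fraction explained by component i = λ_i / Σ λ:
  PC1: 10/16 = 0.625
  PC2: 6/16 = 0.375

Step 3 — cumulative fraction after k components = (λ_1 + ... + λ_k) / Σ λ:
  k = 1: 10/16 = 0.625
  k = 2: (10 + 6)/16 = 16/16 = 1

Summary (fraction, with percent):

explained: PC1 0.625 (62.5%), PC2 0.375 (37.5%);  cumulative: 0.625, 1


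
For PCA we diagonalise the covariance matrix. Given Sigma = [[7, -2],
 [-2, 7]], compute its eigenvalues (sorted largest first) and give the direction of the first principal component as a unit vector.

Step 1 — characteristic polynomial of 2×2 Sigma:
  det(Sigma - λI) = λ² - trace · λ + det = 0.
  trace = 7 + 7 = 14, det = 7·7 - (-2)² = 45.
Step 2 — discriminant:
  Δ = trace² - 4·det = 196 - 180 = 16.
Step 3 — eigenvalues:
  λ = (trace ± √Δ)/2 = (14 ± 4)/2,
  λ_1 = 9,  λ_2 = 5.

Step 4 — unit eigenvector for λ_1: solve (Sigma - λ_1 I)v = 0. First row:
  (7 - 9)·v_x + (-2)·v_y = 0, i.e. (-2)·v_x + (-2)·v_y = 0,
  so v ∝ (b, λ_1 - a) = (-2, 2); multiply by -1 so the first entry is positive: u = (2, -2).
  ||u|| = √((2)² + (-2)²) = √(8) ≈ 2.8284,
  v_1 = u/||u|| ≈ (0.7071, -0.7071) (||v_1|| = 1).

λ_1 = 9,  λ_2 = 5;  v_1 ≈ (0.7071, -0.7071)


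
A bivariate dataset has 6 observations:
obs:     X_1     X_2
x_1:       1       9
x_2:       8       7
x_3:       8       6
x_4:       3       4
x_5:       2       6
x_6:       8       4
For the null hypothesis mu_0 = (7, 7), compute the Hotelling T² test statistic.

Step 1 — sample mean vector:
  mean(X_1) = (1 + 8 + 8 + 3 + 2 + 8) / 6 = 30/6 = 5
  mean(X_2) = (9 + 7 + 6 + 4 + 6 + 4) / 6 = 36/6 = 6
  x̄ = (5, 6),  deviation x̄ - mu_0 = (5, 6) - (7, 7) = (-2, -1).

Step 2 — sample covariance matrix, S[i,j] = (1/(n-1)) · Σ_k (x_{k,i} - mean_i) · (x_{k,j} - mean_j), divisor n-1 = 5:
  S[X_1,X_1] = ((-4)·(-4) + (3)·(3) + (3)·(3) + (-2)·(-2) + (-3)·(-3) + (3)·(3)) / 5 = 56/5 = 11.2
  S[X_1,X_2] = ((-4)·(3) + (3)·(1) + (3)·(0) + (-2)·(-2) + (-3)·(0) + (3)·(-2)) / 5 = -11/5 = -2.2
  S[X_2,X_2] = ((3)·(3) + (1)·(1) + (0)·(0) + (-2)·(-2) + (0)·(0) + (-2)·(-2)) / 5 = 18/5 = 3.6
  S = [[11.2, -2.2],
 [-2.2, 3.6]].

Step 3 — invert S. det(S) = 11.2·3.6 - (-2.2)² = 35.48.
  S^{-1} = (1/det) · [[d, -b], [-b, a]] = [[0.1015, 0.062],
 [0.062, 0.3157]].

Step 4 — quadratic form (x̄ - mu_0)^T · S^{-1} · (x̄ - mu_0):
  S^{-1} · (x̄ - mu_0) = (-0.2649, -0.4397),
  (x̄ - mu_0)^T · [...] = (-2)·(-0.2649) + (-1)·(-0.4397) = 0.9696.

Step 5 — scale by n: T² = 6 · 0.9696 = 5.8174.

T² ≈ 5.8174
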